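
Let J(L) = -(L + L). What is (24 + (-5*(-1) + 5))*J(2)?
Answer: -136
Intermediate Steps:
J(L) = -2*L
(24 + (-5*(-1) + 5))*J(2) = (24 + (-5*(-1) + 5))*(-2*2) = (24 + (5 + 5))*(-4) = (24 + 10)*(-4) = 34*(-4) = -136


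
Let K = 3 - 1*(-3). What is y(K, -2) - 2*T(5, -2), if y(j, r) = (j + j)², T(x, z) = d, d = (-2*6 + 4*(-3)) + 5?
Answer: 182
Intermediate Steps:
d = -19 (d = (-12 - 12) + 5 = -24 + 5 = -19)
T(x, z) = -19
K = 6 (K = 3 + 3 = 6)
y(j, r) = 4*j² (y(j, r) = (2*j)² = 4*j²)
y(K, -2) - 2*T(5, -2) = 4*6² - 2*(-19) = 4*36 + 38 = 144 + 38 = 182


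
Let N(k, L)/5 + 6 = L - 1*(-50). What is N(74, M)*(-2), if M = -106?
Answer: 620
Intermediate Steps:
N(k, L) = 220 + 5*L (N(k, L) = -30 + 5*(L - 1*(-50)) = -30 + 5*(L + 50) = -30 + 5*(50 + L) = -30 + (250 + 5*L) = 220 + 5*L)
N(74, M)*(-2) = (220 + 5*(-106))*(-2) = (220 - 530)*(-2) = -310*(-2) = 620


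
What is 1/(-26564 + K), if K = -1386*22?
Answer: -1/57056 ≈ -1.7527e-5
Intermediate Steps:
K = -30492
1/(-26564 + K) = 1/(-26564 - 30492) = 1/(-57056) = -1/57056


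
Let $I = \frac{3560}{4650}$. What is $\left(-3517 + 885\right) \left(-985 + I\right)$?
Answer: $\frac{1204584808}{465} \approx 2.5905 \cdot 10^{6}$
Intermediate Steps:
$I = \frac{356}{465}$ ($I = 3560 \cdot \frac{1}{4650} = \frac{356}{465} \approx 0.76559$)
$\left(-3517 + 885\right) \left(-985 + I\right) = \left(-3517 + 885\right) \left(-985 + \frac{356}{465}\right) = \left(-2632\right) \left(- \frac{457669}{465}\right) = \frac{1204584808}{465}$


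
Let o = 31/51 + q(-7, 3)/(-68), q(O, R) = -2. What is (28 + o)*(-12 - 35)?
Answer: -137287/102 ≈ -1346.0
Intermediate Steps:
o = 65/102 (o = 31/51 - 2/(-68) = 31*(1/51) - 2*(-1/68) = 31/51 + 1/34 = 65/102 ≈ 0.63725)
(28 + o)*(-12 - 35) = (28 + 65/102)*(-12 - 35) = (2921/102)*(-47) = -137287/102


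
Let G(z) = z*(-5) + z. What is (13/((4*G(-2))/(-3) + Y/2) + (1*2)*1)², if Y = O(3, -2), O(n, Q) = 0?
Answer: 625/1024 ≈ 0.61035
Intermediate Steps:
G(z) = -4*z (G(z) = -5*z + z = -4*z)
Y = 0
(13/((4*G(-2))/(-3) + Y/2) + (1*2)*1)² = (13/((4*(-4*(-2)))/(-3) + 0/2) + (1*2)*1)² = (13/((4*8)*(-⅓) + 0*(½)) + 2*1)² = (13/(32*(-⅓) + 0) + 2)² = (13/(-32/3 + 0) + 2)² = (13/(-32/3) + 2)² = (13*(-3/32) + 2)² = (-39/32 + 2)² = (25/32)² = 625/1024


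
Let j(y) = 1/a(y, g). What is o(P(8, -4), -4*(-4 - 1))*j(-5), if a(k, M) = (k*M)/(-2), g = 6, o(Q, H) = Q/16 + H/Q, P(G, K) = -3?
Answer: -329/720 ≈ -0.45694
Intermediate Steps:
o(Q, H) = Q/16 + H/Q (o(Q, H) = Q*(1/16) + H/Q = Q/16 + H/Q)
a(k, M) = -M*k/2 (a(k, M) = (M*k)*(-½) = -M*k/2)
j(y) = -1/(3*y) (j(y) = 1/(-½*6*y) = 1/(-3*y) = -1/(3*y))
o(P(8, -4), -4*(-4 - 1))*j(-5) = ((1/16)*(-3) - 4*(-4 - 1)/(-3))*(-⅓/(-5)) = (-3/16 - 4*(-5)*(-⅓))*(-⅓*(-⅕)) = (-3/16 + 20*(-⅓))*(1/15) = (-3/16 - 20/3)*(1/15) = -329/48*1/15 = -329/720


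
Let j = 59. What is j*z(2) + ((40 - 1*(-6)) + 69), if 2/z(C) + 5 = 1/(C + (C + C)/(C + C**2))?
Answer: 3311/37 ≈ 89.486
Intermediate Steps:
z(C) = 2/(-5 + 1/(C + 2*C/(C + C**2))) (z(C) = 2/(-5 + 1/(C + (C + C)/(C + C**2))) = 2/(-5 + 1/(C + (2*C)/(C + C**2))) = 2/(-5 + 1/(C + 2*C/(C + C**2))))
j*z(2) + ((40 - 1*(-6)) + 69) = 59*(2*(-2 - 1*2 - 1*2**2)/(9 + 4*2 + 5*2**2)) + ((40 - 1*(-6)) + 69) = 59*(2*(-2 - 2 - 1*4)/(9 + 8 + 5*4)) + ((40 + 6) + 69) = 59*(2*(-2 - 2 - 4)/(9 + 8 + 20)) + (46 + 69) = 59*(2*(-8)/37) + 115 = 59*(2*(1/37)*(-8)) + 115 = 59*(-16/37) + 115 = -944/37 + 115 = 3311/37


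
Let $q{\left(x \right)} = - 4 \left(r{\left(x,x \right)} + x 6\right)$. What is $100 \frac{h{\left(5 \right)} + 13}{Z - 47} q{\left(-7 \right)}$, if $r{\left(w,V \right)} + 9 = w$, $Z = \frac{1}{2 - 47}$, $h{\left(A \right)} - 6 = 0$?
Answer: $- \frac{4959000}{529} \approx -9374.3$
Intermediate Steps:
$h{\left(A \right)} = 6$ ($h{\left(A \right)} = 6 + 0 = 6$)
$Z = - \frac{1}{45}$ ($Z = \frac{1}{-45} = - \frac{1}{45} \approx -0.022222$)
$r{\left(w,V \right)} = -9 + w$
$q{\left(x \right)} = 36 - 28 x$ ($q{\left(x \right)} = - 4 \left(\left(-9 + x\right) + x 6\right) = - 4 \left(\left(-9 + x\right) + 6 x\right) = - 4 \left(-9 + 7 x\right) = 36 - 28 x$)
$100 \frac{h{\left(5 \right)} + 13}{Z - 47} q{\left(-7 \right)} = 100 \frac{6 + 13}{- \frac{1}{45} - 47} \left(36 - -196\right) = 100 \frac{19}{- \frac{2116}{45}} \left(36 + 196\right) = 100 \cdot 19 \left(- \frac{45}{2116}\right) 232 = 100 \left(- \frac{855}{2116}\right) 232 = \left(- \frac{21375}{529}\right) 232 = - \frac{4959000}{529}$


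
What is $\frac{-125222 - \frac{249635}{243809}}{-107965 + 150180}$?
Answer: $- \frac{30530500233}{10292396935} \approx -2.9663$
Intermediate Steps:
$\frac{-125222 - \frac{249635}{243809}}{-107965 + 150180} = \frac{-125222 - \frac{249635}{243809}}{42215} = \left(-125222 - \frac{249635}{243809}\right) \frac{1}{42215} = \left(- \frac{30530500233}{243809}\right) \frac{1}{42215} = - \frac{30530500233}{10292396935}$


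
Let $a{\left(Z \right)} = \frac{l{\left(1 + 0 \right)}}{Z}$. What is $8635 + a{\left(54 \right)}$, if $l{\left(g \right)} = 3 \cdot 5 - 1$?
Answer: $\frac{233152}{27} \approx 8635.3$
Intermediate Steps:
$l{\left(g \right)} = 14$ ($l{\left(g \right)} = 15 - 1 = 14$)
$a{\left(Z \right)} = \frac{14}{Z}$
$8635 + a{\left(54 \right)} = 8635 + \frac{14}{54} = 8635 + 14 \cdot \frac{1}{54} = 8635 + \frac{7}{27} = \frac{233152}{27}$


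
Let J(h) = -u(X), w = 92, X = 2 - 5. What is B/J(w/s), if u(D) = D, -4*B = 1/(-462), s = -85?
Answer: 1/5544 ≈ 0.00018038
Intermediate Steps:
B = 1/1848 (B = -¼/(-462) = -¼*(-1/462) = 1/1848 ≈ 0.00054113)
X = -3
J(h) = 3 (J(h) = -1*(-3) = 3)
B/J(w/s) = (1/1848)/3 = (1/1848)*(⅓) = 1/5544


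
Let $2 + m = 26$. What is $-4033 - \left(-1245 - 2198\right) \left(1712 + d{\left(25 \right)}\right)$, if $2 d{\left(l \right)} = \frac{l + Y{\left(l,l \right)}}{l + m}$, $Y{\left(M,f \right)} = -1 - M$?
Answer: $\frac{577254091}{98} \approx 5.8903 \cdot 10^{6}$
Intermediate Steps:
$m = 24$ ($m = -2 + 26 = 24$)
$d{\left(l \right)} = - \frac{1}{2 \left(24 + l\right)}$ ($d{\left(l \right)} = \frac{\left(l - \left(1 + l\right)\right) \frac{1}{l + 24}}{2} = \frac{\left(-1\right) \frac{1}{24 + l}}{2} = - \frac{1}{2 \left(24 + l\right)}$)
$-4033 - \left(-1245 - 2198\right) \left(1712 + d{\left(25 \right)}\right) = -4033 - \left(-1245 - 2198\right) \left(1712 - \frac{1}{48 + 2 \cdot 25}\right) = -4033 - - 3443 \left(1712 - \frac{1}{48 + 50}\right) = -4033 - - 3443 \left(1712 - \frac{1}{98}\right) = -4033 - \left(-3443\right) \frac{167775}{98} = -4033 - - \frac{577649325}{98} = -4033 + \frac{577649325}{98} = \frac{577254091}{98}$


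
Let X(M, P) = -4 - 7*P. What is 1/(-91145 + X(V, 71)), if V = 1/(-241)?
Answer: -1/91646 ≈ -1.0912e-5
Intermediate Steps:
V = -1/241 ≈ -0.0041494
1/(-91145 + X(V, 71)) = 1/(-91145 + (-4 - 7*71)) = 1/(-91145 + (-4 - 497)) = 1/(-91145 - 501) = 1/(-91646) = -1/91646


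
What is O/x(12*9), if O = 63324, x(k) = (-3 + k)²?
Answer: 7036/1225 ≈ 5.7437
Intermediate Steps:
O/x(12*9) = 63324/((-3 + 12*9)²) = 63324/((-3 + 108)²) = 63324/(105²) = 63324/11025 = 63324*(1/11025) = 7036/1225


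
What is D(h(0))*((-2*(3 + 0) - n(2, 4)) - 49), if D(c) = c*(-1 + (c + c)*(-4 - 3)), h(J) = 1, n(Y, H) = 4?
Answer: 885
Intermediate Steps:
D(c) = c*(-1 - 14*c) (D(c) = c*(-1 + (2*c)*(-7)) = c*(-1 - 14*c))
D(h(0))*((-2*(3 + 0) - n(2, 4)) - 49) = (-1*1*(1 + 14*1))*((-2*(3 + 0) - 1*4) - 49) = (-1*1*(1 + 14))*((-2*3 - 4) - 49) = (-1*1*15)*((-6 - 4) - 49) = -15*(-10 - 49) = -15*(-59) = 885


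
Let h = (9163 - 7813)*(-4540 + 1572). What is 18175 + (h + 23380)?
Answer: -3965245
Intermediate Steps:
h = -4006800 (h = 1350*(-2968) = -4006800)
18175 + (h + 23380) = 18175 + (-4006800 + 23380) = 18175 - 3983420 = -3965245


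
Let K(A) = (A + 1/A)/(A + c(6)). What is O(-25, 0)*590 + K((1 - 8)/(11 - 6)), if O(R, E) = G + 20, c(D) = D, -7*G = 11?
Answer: 1750456/161 ≈ 10872.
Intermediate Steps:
G = -11/7 (G = -1/7*11 = -11/7 ≈ -1.5714)
O(R, E) = 129/7 (O(R, E) = -11/7 + 20 = 129/7)
K(A) = (A + 1/A)/(6 + A) (K(A) = (A + 1/A)/(A + 6) = (A + 1/A)/(6 + A))
O(-25, 0)*590 + K((1 - 8)/(11 - 6)) = (129/7)*590 + (1 + ((1 - 8)/(11 - 6))**2)/((((1 - 8)/(11 - 6)))*(6 + (1 - 8)/(11 - 6))) = 76110/7 + (1 + (-7/5)**2)/(((-7/5))*(6 - 7/5)) = 76110/7 + (1 + (-7*1/5)**2)/(((-7*1/5))*(6 - 7*1/5)) = 76110/7 + (1 + (-7/5)**2)/((-7/5)*(6 - 7/5)) = 76110/7 - 5*(1 + 49/25)/(7*23/5) = 76110/7 - 5/7*5/23*74/25 = 76110/7 - 74/161 = 1750456/161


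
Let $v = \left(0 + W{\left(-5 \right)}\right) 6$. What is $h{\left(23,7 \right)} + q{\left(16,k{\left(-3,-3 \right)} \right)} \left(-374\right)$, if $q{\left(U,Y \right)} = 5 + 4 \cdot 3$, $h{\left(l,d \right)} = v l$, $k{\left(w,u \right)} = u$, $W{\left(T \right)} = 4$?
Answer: $-5806$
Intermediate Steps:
$v = 24$ ($v = \left(0 + 4\right) 6 = 4 \cdot 6 = 24$)
$h{\left(l,d \right)} = 24 l$
$q{\left(U,Y \right)} = 17$ ($q{\left(U,Y \right)} = 5 + 12 = 17$)
$h{\left(23,7 \right)} + q{\left(16,k{\left(-3,-3 \right)} \right)} \left(-374\right) = 24 \cdot 23 + 17 \left(-374\right) = 552 - 6358 = -5806$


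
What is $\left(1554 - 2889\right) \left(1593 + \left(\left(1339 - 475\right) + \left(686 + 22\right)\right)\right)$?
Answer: $-4225275$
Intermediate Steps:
$\left(1554 - 2889\right) \left(1593 + \left(\left(1339 - 475\right) + \left(686 + 22\right)\right)\right) = - 1335 \left(1593 + \left(864 + 708\right)\right) = - 1335 \left(1593 + 1572\right) = \left(-1335\right) 3165 = -4225275$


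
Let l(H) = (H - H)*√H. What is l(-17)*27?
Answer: 0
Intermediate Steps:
l(H) = 0 (l(H) = 0*√H = 0)
l(-17)*27 = 0*27 = 0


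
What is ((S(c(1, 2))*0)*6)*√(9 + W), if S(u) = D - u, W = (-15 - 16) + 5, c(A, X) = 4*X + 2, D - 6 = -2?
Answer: 0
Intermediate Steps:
D = 4 (D = 6 - 2 = 4)
c(A, X) = 2 + 4*X
W = -26 (W = -31 + 5 = -26)
S(u) = 4 - u
((S(c(1, 2))*0)*6)*√(9 + W) = (((4 - (2 + 4*2))*0)*6)*√(9 - 26) = (((4 - (2 + 8))*0)*6)*√(-17) = (((4 - 1*10)*0)*6)*(I*√17) = (((4 - 10)*0)*6)*(I*√17) = (-6*0*6)*(I*√17) = (0*6)*(I*√17) = 0*(I*√17) = 0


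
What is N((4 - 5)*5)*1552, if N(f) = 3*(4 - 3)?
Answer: 4656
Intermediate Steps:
N(f) = 3 (N(f) = 3*1 = 3)
N((4 - 5)*5)*1552 = 3*1552 = 4656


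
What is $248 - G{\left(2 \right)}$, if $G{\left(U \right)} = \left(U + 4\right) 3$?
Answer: $230$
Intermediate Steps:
$G{\left(U \right)} = 12 + 3 U$ ($G{\left(U \right)} = \left(4 + U\right) 3 = 12 + 3 U$)
$248 - G{\left(2 \right)} = 248 - \left(12 + 3 \cdot 2\right) = 248 - \left(12 + 6\right) = 248 - 18 = 230$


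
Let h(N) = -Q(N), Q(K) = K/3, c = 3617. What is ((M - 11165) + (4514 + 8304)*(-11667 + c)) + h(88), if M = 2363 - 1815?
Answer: -309586639/3 ≈ -1.0320e+8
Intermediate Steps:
M = 548
Q(K) = K/3 (Q(K) = K*(⅓) = K/3)
h(N) = -N/3
((M - 11165) + (4514 + 8304)*(-11667 + c)) + h(88) = ((548 - 11165) + (4514 + 8304)*(-11667 + 3617)) - ⅓*88 = (-10617 + 12818*(-8050)) - 88/3 = (-10617 - 103184900) - 88/3 = -103195517 - 88/3 = -309586639/3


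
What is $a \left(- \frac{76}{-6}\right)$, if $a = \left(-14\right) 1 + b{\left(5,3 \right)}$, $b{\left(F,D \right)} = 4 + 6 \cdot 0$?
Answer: $- \frac{380}{3} \approx -126.67$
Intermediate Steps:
$b{\left(F,D \right)} = 4$ ($b{\left(F,D \right)} = 4 + 0 = 4$)
$a = -10$ ($a = \left(-14\right) 1 + 4 = -14 + 4 = -10$)
$a \left(- \frac{76}{-6}\right) = - 10 \left(- \frac{76}{-6}\right) = - 10 \left(\left(-76\right) \left(- \frac{1}{6}\right)\right) = \left(-10\right) \frac{38}{3} = - \frac{380}{3}$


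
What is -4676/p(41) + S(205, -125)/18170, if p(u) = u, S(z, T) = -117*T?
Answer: -16872659/148994 ≈ -113.24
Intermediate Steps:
-4676/p(41) + S(205, -125)/18170 = -4676/41 - 117*(-125)/18170 = -4676*1/41 + 14625*(1/18170) = -4676/41 + 2925/3634 = -16872659/148994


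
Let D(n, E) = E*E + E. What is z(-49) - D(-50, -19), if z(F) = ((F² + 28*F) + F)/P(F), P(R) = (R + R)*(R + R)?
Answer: -16753/49 ≈ -341.90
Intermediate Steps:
P(R) = 4*R² (P(R) = (2*R)*(2*R) = 4*R²)
z(F) = (F² + 29*F)/(4*F²) (z(F) = ((F² + 28*F) + F)/((4*F²)) = (F² + 29*F)*(1/(4*F²)) = (F² + 29*F)/(4*F²))
D(n, E) = E + E² (D(n, E) = E² + E = E + E²)
z(-49) - D(-50, -19) = (¼)*(29 - 49)/(-49) - (-19)*(1 - 19) = (¼)*(-1/49)*(-20) - (-19)*(-18) = 5/49 - 1*342 = 5/49 - 342 = -16753/49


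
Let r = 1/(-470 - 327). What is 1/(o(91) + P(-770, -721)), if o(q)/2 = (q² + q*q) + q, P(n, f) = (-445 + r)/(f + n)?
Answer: 396109/13192924576 ≈ 3.0024e-5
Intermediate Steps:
r = -1/797 (r = 1/(-797) = -1/797 ≈ -0.0012547)
P(n, f) = -354666/(797*(f + n)) (P(n, f) = (-445 - 1/797)/(f + n) = -354666/(797*(f + n)))
o(q) = 2*q + 4*q² (o(q) = 2*((q² + q*q) + q) = 2*((q² + q²) + q) = 2*(2*q² + q) = 2*(q + 2*q²) = 2*q + 4*q²)
1/(o(91) + P(-770, -721)) = 1/(2*91*(1 + 2*91) - 354666/(797*(-721) + 797*(-770))) = 1/(2*91*(1 + 182) - 354666/(-574637 - 613690)) = 1/(2*91*183 - 354666/(-1188327)) = 1/(33306 - 354666*(-1/1188327)) = 1/(33306 + 118222/396109) = 1/(13192924576/396109) = 396109/13192924576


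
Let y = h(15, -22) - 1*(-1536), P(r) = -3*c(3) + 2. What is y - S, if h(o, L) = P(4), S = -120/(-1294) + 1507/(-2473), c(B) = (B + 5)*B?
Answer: 2346472095/1600031 ≈ 1466.5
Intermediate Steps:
c(B) = B*(5 + B) (c(B) = (5 + B)*B = B*(5 + B))
P(r) = -70 (P(r) = -9*(5 + 3) + 2 = -9*8 + 2 = -3*24 + 2 = -72 + 2 = -70)
S = -826649/1600031 (S = -120*(-1/1294) + 1507*(-1/2473) = 60/647 - 1507/2473 = -826649/1600031 ≈ -0.51665)
h(o, L) = -70
y = 1466 (y = -70 - 1*(-1536) = -70 + 1536 = 1466)
y - S = 1466 - 1*(-826649/1600031) = 1466 + 826649/1600031 = 2346472095/1600031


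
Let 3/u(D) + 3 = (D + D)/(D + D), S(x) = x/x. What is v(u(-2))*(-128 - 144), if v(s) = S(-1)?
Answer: -272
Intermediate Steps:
S(x) = 1
u(D) = -3/2 (u(D) = 3/(-3 + (D + D)/(D + D)) = 3/(-3 + (2*D)/((2*D))) = 3/(-3 + (2*D)*(1/(2*D))) = 3/(-3 + 1) = 3/(-2) = 3*(-1/2) = -3/2)
v(s) = 1
v(u(-2))*(-128 - 144) = 1*(-128 - 144) = 1*(-272) = -272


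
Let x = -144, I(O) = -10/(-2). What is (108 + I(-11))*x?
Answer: -16272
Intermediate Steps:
I(O) = 5 (I(O) = -10*(-½) = 5)
(108 + I(-11))*x = (108 + 5)*(-144) = 113*(-144) = -16272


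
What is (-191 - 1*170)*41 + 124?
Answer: -14677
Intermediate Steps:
(-191 - 1*170)*41 + 124 = (-191 - 170)*41 + 124 = -361*41 + 124 = -14801 + 124 = -14677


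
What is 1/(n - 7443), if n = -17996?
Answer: -1/25439 ≈ -3.9310e-5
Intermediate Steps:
1/(n - 7443) = 1/(-17996 - 7443) = 1/(-25439) = -1/25439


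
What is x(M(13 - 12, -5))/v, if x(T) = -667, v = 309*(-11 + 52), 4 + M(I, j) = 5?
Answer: -667/12669 ≈ -0.052648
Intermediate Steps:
M(I, j) = 1 (M(I, j) = -4 + 5 = 1)
v = 12669 (v = 309*41 = 12669)
x(M(13 - 12, -5))/v = -667/12669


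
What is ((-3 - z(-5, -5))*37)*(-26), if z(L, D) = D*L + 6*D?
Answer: -1924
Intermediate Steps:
z(L, D) = 6*D + D*L
((-3 - z(-5, -5))*37)*(-26) = ((-3 - (-5)*(6 - 5))*37)*(-26) = ((-3 - (-5))*37)*(-26) = ((-3 - 1*(-5))*37)*(-26) = ((-3 + 5)*37)*(-26) = (2*37)*(-26) = 74*(-26) = -1924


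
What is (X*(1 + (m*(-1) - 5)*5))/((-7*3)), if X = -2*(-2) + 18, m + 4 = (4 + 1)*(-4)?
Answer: -704/7 ≈ -100.57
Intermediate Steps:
m = -24 (m = -4 + (4 + 1)*(-4) = -4 + 5*(-4) = -4 - 20 = -24)
X = 22 (X = 4 + 18 = 22)
(X*(1 + (m*(-1) - 5)*5))/((-7*3)) = (22*(1 + (-24*(-1) - 5)*5))/((-7*3)) = (22*(1 + (24 - 5)*5))/(-21) = (22*(1 + 19*5))*(-1/21) = (22*(1 + 95))*(-1/21) = (22*96)*(-1/21) = 2112*(-1/21) = -704/7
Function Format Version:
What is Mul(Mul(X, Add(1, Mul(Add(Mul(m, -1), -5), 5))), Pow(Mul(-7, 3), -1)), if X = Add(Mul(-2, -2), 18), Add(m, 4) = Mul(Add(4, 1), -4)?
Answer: Rational(-704, 7) ≈ -100.57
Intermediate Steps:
m = -24 (m = Add(-4, Mul(Add(4, 1), -4)) = Add(-4, Mul(5, -4)) = Add(-4, -20) = -24)
X = 22 (X = Add(4, 18) = 22)
Mul(Mul(X, Add(1, Mul(Add(Mul(m, -1), -5), 5))), Pow(Mul(-7, 3), -1)) = Mul(Mul(22, Add(1, Mul(Add(Mul(-24, -1), -5), 5))), Pow(Mul(-7, 3), -1)) = Mul(Mul(22, Add(1, Mul(Add(24, -5), 5))), Pow(-21, -1)) = Mul(Mul(22, Add(1, Mul(19, 5))), Rational(-1, 21)) = Mul(Mul(22, Add(1, 95)), Rational(-1, 21)) = Mul(Mul(22, 96), Rational(-1, 21)) = Mul(2112, Rational(-1, 21)) = Rational(-704, 7)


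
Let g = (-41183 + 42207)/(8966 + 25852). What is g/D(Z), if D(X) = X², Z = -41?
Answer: 512/29264529 ≈ 1.7496e-5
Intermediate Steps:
g = 512/17409 (g = 1024/34818 = 1024*(1/34818) = 512/17409 ≈ 0.029410)
g/D(Z) = 512/(17409*((-41)²)) = (512/17409)/1681 = (512/17409)*(1/1681) = 512/29264529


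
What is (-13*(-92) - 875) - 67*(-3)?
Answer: 522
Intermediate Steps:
(-13*(-92) - 875) - 67*(-3) = (1196 - 875) + 201 = 321 + 201 = 522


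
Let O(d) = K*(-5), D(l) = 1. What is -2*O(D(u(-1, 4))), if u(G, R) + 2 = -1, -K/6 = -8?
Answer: 480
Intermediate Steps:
K = 48 (K = -6*(-8) = 48)
u(G, R) = -3 (u(G, R) = -2 - 1 = -3)
O(d) = -240 (O(d) = 48*(-5) = -240)
-2*O(D(u(-1, 4))) = -2*(-240) = 480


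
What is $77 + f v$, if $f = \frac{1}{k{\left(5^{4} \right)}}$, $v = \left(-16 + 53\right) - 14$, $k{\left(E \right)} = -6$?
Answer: $\frac{439}{6} \approx 73.167$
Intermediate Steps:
$v = 23$ ($v = 37 - 14 = 23$)
$f = - \frac{1}{6}$ ($f = \frac{1}{-6} = - \frac{1}{6} \approx -0.16667$)
$77 + f v = 77 - \frac{23}{6} = \frac{439}{6}$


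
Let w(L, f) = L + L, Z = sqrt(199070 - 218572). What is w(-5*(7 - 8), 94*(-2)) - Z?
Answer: 10 - 7*I*sqrt(398) ≈ 10.0 - 139.65*I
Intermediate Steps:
Z = 7*I*sqrt(398) (Z = sqrt(-19502) = 7*I*sqrt(398) ≈ 139.65*I)
w(L, f) = 2*L
w(-5*(7 - 8), 94*(-2)) - Z = 2*(-5*(7 - 8)) - 7*I*sqrt(398) = 2*(-5*(-1)) - 7*I*sqrt(398) = 2*5 - 7*I*sqrt(398) = 10 - 7*I*sqrt(398)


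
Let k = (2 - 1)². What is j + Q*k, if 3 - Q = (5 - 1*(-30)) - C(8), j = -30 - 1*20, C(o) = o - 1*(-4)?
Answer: -70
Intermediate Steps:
C(o) = 4 + o (C(o) = o + 4 = 4 + o)
k = 1 (k = 1² = 1)
j = -50 (j = -30 - 20 = -50)
Q = -20 (Q = 3 - ((5 - 1*(-30)) - (4 + 8)) = 3 - ((5 + 30) - 1*12) = 3 - (35 - 12) = 3 - 1*23 = 3 - 23 = -20)
j + Q*k = -50 - 20*1 = -50 - 20 = -70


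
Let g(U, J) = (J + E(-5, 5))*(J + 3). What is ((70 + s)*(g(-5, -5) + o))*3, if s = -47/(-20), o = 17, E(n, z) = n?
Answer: 160617/20 ≈ 8030.9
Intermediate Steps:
g(U, J) = (-5 + J)*(3 + J) (g(U, J) = (J - 5)*(J + 3) = (-5 + J)*(3 + J))
s = 47/20 (s = -47*(-1/20) = 47/20 ≈ 2.3500)
((70 + s)*(g(-5, -5) + o))*3 = ((70 + 47/20)*((-15 + (-5)² - 2*(-5)) + 17))*3 = (1447*((-15 + 25 + 10) + 17)/20)*3 = (1447*(20 + 17)/20)*3 = ((1447/20)*37)*3 = (53539/20)*3 = 160617/20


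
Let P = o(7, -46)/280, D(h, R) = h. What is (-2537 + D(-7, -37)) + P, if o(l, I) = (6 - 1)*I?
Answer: -71255/28 ≈ -2544.8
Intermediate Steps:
o(l, I) = 5*I
P = -23/28 (P = (5*(-46))/280 = -230*1/280 = -23/28 ≈ -0.82143)
(-2537 + D(-7, -37)) + P = (-2537 - 7) - 23/28 = -2544 - 23/28 = -71255/28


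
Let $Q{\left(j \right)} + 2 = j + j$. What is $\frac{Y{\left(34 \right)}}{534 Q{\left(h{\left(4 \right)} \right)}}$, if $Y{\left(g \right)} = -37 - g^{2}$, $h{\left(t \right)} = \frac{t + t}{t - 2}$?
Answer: $- \frac{1193}{3204} \approx -0.37235$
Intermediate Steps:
$h{\left(t \right)} = \frac{2 t}{-2 + t}$
$Q{\left(j \right)} = -2 + 2 j$ ($Q{\left(j \right)} = -2 + \left(j + j\right) = -2 + 2 j$)
$\frac{Y{\left(34 \right)}}{534 Q{\left(h{\left(4 \right)} \right)}} = \frac{-37 - 34^{2}}{534 \left(-2 + 2 \cdot 2 \cdot 4 \frac{1}{-2 + 4}\right)} = \frac{-37 - 1156}{534 \left(-2 + 2 \cdot 2 \cdot 4 \cdot \frac{1}{2}\right)} = - \frac{1193}{534 \left(-2 + 2 \cdot 4\right)} = - \frac{1193}{534 \left(-2 + 8\right)} = - \frac{1193}{534 \cdot 6} = - \frac{1193}{3204}$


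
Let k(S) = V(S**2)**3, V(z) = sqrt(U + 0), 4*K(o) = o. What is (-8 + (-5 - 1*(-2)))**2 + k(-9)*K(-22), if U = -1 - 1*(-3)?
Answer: 121 - 11*sqrt(2) ≈ 105.44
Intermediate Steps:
K(o) = o/4
U = 2 (U = -1 + 3 = 2)
V(z) = sqrt(2) (V(z) = sqrt(2 + 0) = sqrt(2))
k(S) = 2*sqrt(2) (k(S) = (sqrt(2))**3 = 2*sqrt(2))
(-8 + (-5 - 1*(-2)))**2 + k(-9)*K(-22) = (-8 + (-5 - 1*(-2)))**2 + (2*sqrt(2))*((1/4)*(-22)) = (-8 + (-5 + 2))**2 + (2*sqrt(2))*(-11/2) = (-8 - 3)**2 - 11*sqrt(2) = (-11)**2 - 11*sqrt(2) = 121 - 11*sqrt(2)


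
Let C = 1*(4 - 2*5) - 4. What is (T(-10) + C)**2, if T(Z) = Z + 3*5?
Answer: 25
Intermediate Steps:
T(Z) = 15 + Z (T(Z) = Z + 15 = 15 + Z)
C = -10 (C = 1*(4 - 10) - 4 = 1*(-6) - 4 = -6 - 4 = -10)
(T(-10) + C)**2 = ((15 - 10) - 10)**2 = (5 - 10)**2 = (-5)**2 = 25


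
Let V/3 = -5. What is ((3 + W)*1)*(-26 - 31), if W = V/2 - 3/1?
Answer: 855/2 ≈ 427.50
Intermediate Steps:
V = -15 (V = 3*(-5) = -15)
W = -21/2 (W = -15/2 - 3/1 = -15*1/2 - 3*1 = -15/2 - 3 = -21/2 ≈ -10.500)
((3 + W)*1)*(-26 - 31) = ((3 - 21/2)*1)*(-26 - 31) = -15/2*1*(-57) = -15/2*(-57) = 855/2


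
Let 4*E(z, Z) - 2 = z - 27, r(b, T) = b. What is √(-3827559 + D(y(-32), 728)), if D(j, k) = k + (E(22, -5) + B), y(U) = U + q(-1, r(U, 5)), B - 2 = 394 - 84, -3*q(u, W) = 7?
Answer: I*√15306079/2 ≈ 1956.1*I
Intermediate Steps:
q(u, W) = -7/3 (q(u, W) = -⅓*7 = -7/3)
E(z, Z) = -25/4 + z/4 (E(z, Z) = ½ + (z - 27)/4 = ½ + (-27 + z)/4 = ½ + (-27/4 + z/4) = -25/4 + z/4)
B = 312 (B = 2 + (394 - 84) = 2 + 310 = 312)
y(U) = -7/3 + U (y(U) = U - 7/3 = -7/3 + U)
D(j, k) = 1245/4 + k (D(j, k) = k + ((-25/4 + (¼)*22) + 312) = k + ((-25/4 + 11/2) + 312) = k + (-¾ + 312) = k + 1245/4 = 1245/4 + k)
√(-3827559 + D(y(-32), 728)) = √(-3827559 + (1245/4 + 728)) = √(-3827559 + 4157/4) = √(-15306079/4) = I*√15306079/2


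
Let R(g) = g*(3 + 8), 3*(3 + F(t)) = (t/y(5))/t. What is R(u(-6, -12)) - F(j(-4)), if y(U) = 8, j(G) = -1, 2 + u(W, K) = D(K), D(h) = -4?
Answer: -1513/24 ≈ -63.042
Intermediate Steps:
u(W, K) = -6 (u(W, K) = -2 - 4 = -6)
F(t) = -71/24 (F(t) = -3 + ((t/8)/t)/3 = -3 + (⅓)*(⅛) = -3 + 1/24 = -71/24)
R(g) = 11*g (R(g) = g*11 = 11*g)
R(u(-6, -12)) - F(j(-4)) = 11*(-6) - 1*(-71/24) = -66 + 71/24 = -1513/24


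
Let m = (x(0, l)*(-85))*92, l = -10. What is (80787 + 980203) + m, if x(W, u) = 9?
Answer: 990610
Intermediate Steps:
m = -70380 (m = (9*(-85))*92 = -765*92 = -70380)
(80787 + 980203) + m = (80787 + 980203) - 70380 = 1060990 - 70380 = 990610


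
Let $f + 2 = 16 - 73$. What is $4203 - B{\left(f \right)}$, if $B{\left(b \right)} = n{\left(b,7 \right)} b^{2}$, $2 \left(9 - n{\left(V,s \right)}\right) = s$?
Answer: $- \frac{29885}{2} \approx -14943.0$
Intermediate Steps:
$f = -59$ ($f = -2 + \left(16 - 73\right) = -2 - 57 = -59$)
$n{\left(V,s \right)} = 9 - \frac{s}{2}$
$B{\left(b \right)} = \frac{11 b^{2}}{2}$ ($B{\left(b \right)} = \left(9 - \frac{7}{2}\right) b^{2} = \frac{11 b^{2}}{2}$)
$4203 - B{\left(f \right)} = 4203 - \frac{11 \left(-59\right)^{2}}{2} = 4203 - \frac{11}{2} \cdot 3481 = 4203 - \frac{38291}{2} = - \frac{29885}{2}$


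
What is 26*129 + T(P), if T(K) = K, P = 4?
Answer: 3358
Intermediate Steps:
26*129 + T(P) = 26*129 + 4 = 3354 + 4 = 3358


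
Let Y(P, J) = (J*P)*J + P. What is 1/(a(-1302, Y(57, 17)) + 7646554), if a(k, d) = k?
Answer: 1/7645252 ≈ 1.3080e-7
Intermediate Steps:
Y(P, J) = P + P*J**2 (Y(P, J) = P*J**2 + P = P + P*J**2)
1/(a(-1302, Y(57, 17)) + 7646554) = 1/(-1302 + 7646554) = 1/7645252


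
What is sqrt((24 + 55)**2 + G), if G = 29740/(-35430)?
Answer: sqrt(78331793727)/3543 ≈ 78.995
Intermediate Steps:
G = -2974/3543 (G = 29740*(-1/35430) = -2974/3543 ≈ -0.83940)
sqrt((24 + 55)**2 + G) = sqrt((24 + 55)**2 - 2974/3543) = sqrt(79**2 - 2974/3543) = sqrt(6241 - 2974/3543) = sqrt(22108889/3543) = sqrt(78331793727)/3543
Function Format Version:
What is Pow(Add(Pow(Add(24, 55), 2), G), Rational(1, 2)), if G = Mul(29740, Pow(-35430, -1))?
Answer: Mul(Rational(1, 3543), Pow(78331793727, Rational(1, 2))) ≈ 78.995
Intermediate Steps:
G = Rational(-2974, 3543) (G = Mul(29740, Rational(-1, 35430)) = Rational(-2974, 3543) ≈ -0.83940)
Pow(Add(Pow(Add(24, 55), 2), G), Rational(1, 2)) = Pow(Add(Pow(Add(24, 55), 2), Rational(-2974, 3543)), Rational(1, 2)) = Pow(Add(Pow(79, 2), Rational(-2974, 3543)), Rational(1, 2)) = Pow(Add(6241, Rational(-2974, 3543)), Rational(1, 2)) = Pow(Rational(22108889, 3543), Rational(1, 2)) = Mul(Rational(1, 3543), Pow(78331793727, Rational(1, 2)))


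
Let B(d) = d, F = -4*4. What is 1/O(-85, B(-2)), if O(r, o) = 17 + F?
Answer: 1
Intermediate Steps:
F = -16
O(r, o) = 1 (O(r, o) = 17 - 16 = 1)
1/O(-85, B(-2)) = 1/1 = 1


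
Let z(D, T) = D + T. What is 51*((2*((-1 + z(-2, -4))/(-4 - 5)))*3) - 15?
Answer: 223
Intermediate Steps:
51*((2*((-1 + z(-2, -4))/(-4 - 5)))*3) - 15 = 51*((2*((-1 + (-2 - 4))/(-4 - 5)))*3) - 15 = 51*((2*((-1 - 6)/(-9)))*3) - 15 = 51*((2*(-7*(-1/9)))*3) - 15 = 51*((2*(7/9))*3) - 15 = 51*((14/9)*3) - 15 = 51*(14/3) - 15 = 238 - 15 = 223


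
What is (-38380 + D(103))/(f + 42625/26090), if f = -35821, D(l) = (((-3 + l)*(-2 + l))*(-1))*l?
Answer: 5628552240/186905453 ≈ 30.114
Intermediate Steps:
D(l) = -l*(-3 + l)*(-2 + l) (D(l) = (-(-3 + l)*(-2 + l))*l = -l*(-3 + l)*(-2 + l))
(-38380 + D(103))/(f + 42625/26090) = (-38380 + 103*(-6 - 1*103² + 5*103))/(-35821 + 42625/26090) = (-38380 + 103*(-6 - 1*10609 + 515))/(-35821 + 42625*(1/26090)) = (-38380 + 103*(-6 - 10609 + 515))/(-35821 + 8525/5218) = (-38380 + 103*(-10100))/(-186905453/5218) = (-38380 - 1040300)*(-5218/186905453) = -1078680*(-5218/186905453) = 5628552240/186905453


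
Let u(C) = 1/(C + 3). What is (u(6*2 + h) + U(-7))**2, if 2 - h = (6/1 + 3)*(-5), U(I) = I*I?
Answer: 9235521/3844 ≈ 2402.6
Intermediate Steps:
U(I) = I**2
h = 47 (h = 2 - (6/1 + 3)*(-5) = 2 - (6*1 + 3)*(-5) = 2 - (6 + 3)*(-5) = 2 - 9*(-5) = 2 - 1*(-45) = 2 + 45 = 47)
u(C) = 1/(3 + C)
(u(6*2 + h) + U(-7))**2 = (1/(3 + (6*2 + 47)) + (-7)**2)**2 = (1/(3 + (12 + 47)) + 49)**2 = (1/(3 + 59) + 49)**2 = (1/62 + 49)**2 = (3039/62)**2 = 9235521/3844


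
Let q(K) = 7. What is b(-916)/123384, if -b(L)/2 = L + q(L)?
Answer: 303/20564 ≈ 0.014734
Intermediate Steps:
b(L) = -14 - 2*L (b(L) = -2*(L + 7) = -2*(7 + L) = -14 - 2*L)
b(-916)/123384 = (-14 - 2*(-916))/123384 = (-14 + 1832)*(1/123384) = 1818*(1/123384) = 303/20564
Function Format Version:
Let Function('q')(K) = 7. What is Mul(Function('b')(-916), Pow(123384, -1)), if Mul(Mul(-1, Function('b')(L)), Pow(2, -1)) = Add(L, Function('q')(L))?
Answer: Rational(303, 20564) ≈ 0.014734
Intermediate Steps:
Function('b')(L) = Add(-14, Mul(-2, L)) (Function('b')(L) = Mul(-2, Add(L, 7)) = Mul(-2, Add(7, L)) = Add(-14, Mul(-2, L)))
Mul(Function('b')(-916), Pow(123384, -1)) = Mul(Add(-14, Mul(-2, -916)), Pow(123384, -1)) = Mul(Add(-14, 1832), Rational(1, 123384)) = Mul(1818, Rational(1, 123384)) = Rational(303, 20564)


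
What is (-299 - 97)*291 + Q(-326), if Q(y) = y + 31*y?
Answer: -125668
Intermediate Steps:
Q(y) = 32*y
(-299 - 97)*291 + Q(-326) = (-299 - 97)*291 + 32*(-326) = -396*291 - 10432 = -115236 - 10432 = -125668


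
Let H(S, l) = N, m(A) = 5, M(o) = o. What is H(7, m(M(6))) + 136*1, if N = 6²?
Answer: 172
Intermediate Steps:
N = 36
H(S, l) = 36
H(7, m(M(6))) + 136*1 = 36 + 136*1 = 36 + 136 = 172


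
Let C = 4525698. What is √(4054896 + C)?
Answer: 11*√70914 ≈ 2929.3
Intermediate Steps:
√(4054896 + C) = √(4054896 + 4525698) = √8580594 = 11*√70914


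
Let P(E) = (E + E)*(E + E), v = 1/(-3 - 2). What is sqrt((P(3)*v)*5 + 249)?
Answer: sqrt(213) ≈ 14.595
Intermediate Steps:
v = -1/5 (v = 1/(-5) = -1/5 ≈ -0.20000)
P(E) = 4*E**2 (P(E) = (2*E)*(2*E) = 4*E**2)
sqrt((P(3)*v)*5 + 249) = sqrt(((4*3**2)*(-1/5))*5 + 249) = sqrt(((4*9)*(-1/5))*5 + 249) = sqrt((36*(-1/5))*5 + 249) = sqrt(-36/5*5 + 249) = sqrt(-36 + 249) = sqrt(213)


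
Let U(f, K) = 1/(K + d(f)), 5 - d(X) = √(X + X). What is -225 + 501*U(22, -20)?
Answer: -48240/181 + 1002*√11/181 ≈ -248.16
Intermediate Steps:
d(X) = 5 - √2*√X (d(X) = 5 - √(X + X) = 5 - √(2*X) = 5 - √2*√X)
U(f, K) = 1/(5 + K - √2*√f) (U(f, K) = 1/(K + (5 - √2*√f)) = 1/(5 + K - √2*√f))
-225 + 501*U(22, -20) = -225 + 501/(5 - 20 - √2*√22) = -225 + 501/(5 - 20 - 2*√11) = -225 + 501/(-15 - 2*√11)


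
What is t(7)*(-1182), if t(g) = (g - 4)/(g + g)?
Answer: -1773/7 ≈ -253.29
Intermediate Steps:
t(g) = (-4 + g)/(2*g) (t(g) = (-4 + g)/((2*g)) = (-4 + g)*(1/(2*g)) = (-4 + g)/(2*g))
t(7)*(-1182) = ((½)*(-4 + 7)/7)*(-1182) = ((½)*(⅐)*3)*(-1182) = (3/14)*(-1182) = -1773/7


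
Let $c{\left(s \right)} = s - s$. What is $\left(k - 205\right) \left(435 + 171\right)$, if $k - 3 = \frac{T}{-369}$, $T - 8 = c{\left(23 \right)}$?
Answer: $- \frac{15058292}{123} \approx -1.2243 \cdot 10^{5}$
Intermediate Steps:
$c{\left(s \right)} = 0$
$T = 8$ ($T = 8 + 0 = 8$)
$k = \frac{1099}{369}$ ($k = 3 + \frac{8}{-369} = 3 + 8 \left(- \frac{1}{369}\right) = 3 - \frac{8}{369} = \frac{1099}{369} \approx 2.9783$)
$\left(k - 205\right) \left(435 + 171\right) = \left(\frac{1099}{369} - 205\right) \left(435 + 171\right) = \left(- \frac{74546}{369}\right) 606 = - \frac{15058292}{123}$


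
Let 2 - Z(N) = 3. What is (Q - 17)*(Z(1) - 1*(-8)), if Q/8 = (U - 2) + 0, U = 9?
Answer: 273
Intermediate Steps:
Z(N) = -1 (Z(N) = 2 - 1*3 = 2 - 3 = -1)
Q = 56 (Q = 8*((9 - 2) + 0) = 8*(7 + 0) = 8*7 = 56)
(Q - 17)*(Z(1) - 1*(-8)) = (56 - 17)*(-1 - 1*(-8)) = 39*(-1 + 8) = 39*7 = 273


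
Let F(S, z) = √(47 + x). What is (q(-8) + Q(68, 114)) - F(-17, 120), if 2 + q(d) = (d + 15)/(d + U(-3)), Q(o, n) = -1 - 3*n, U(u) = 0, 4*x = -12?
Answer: -2767/8 - 2*√11 ≈ -352.51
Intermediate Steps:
x = -3 (x = (¼)*(-12) = -3)
F(S, z) = 2*√11 (F(S, z) = √(47 - 3) = √44 = 2*√11)
q(d) = -2 + (15 + d)/d (q(d) = -2 + (d + 15)/(d + 0) = -2 + (15 + d)/d)
(q(-8) + Q(68, 114)) - F(-17, 120) = ((15 - 1*(-8))/(-8) + (-1 - 3*114)) - 2*√11 = (-(15 + 8)/8 + (-1 - 342)) - 2*√11 = (-⅛*23 - 343) - 2*√11 = (-23/8 - 343) - 2*√11 = -2767/8 - 2*√11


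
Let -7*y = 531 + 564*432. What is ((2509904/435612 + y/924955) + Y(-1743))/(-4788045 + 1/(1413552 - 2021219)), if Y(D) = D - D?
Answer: -2452615485441916141/2051551217081370224183880 ≈ -1.1955e-6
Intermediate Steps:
Y(D) = 0
y = -244179/7 (y = -(531 + 564*432)/7 = -(531 + 243648)/7 = -⅐*244179 = -244179/7 ≈ -34883.)
((2509904/435612 + y/924955) + Y(-1743))/(-4788045 + 1/(1413552 - 2021219)) = ((2509904/435612 - 244179/7/924955) + 0)/(-4788045 + 1/(1413552 - 2021219)) = ((2509904*(1/435612) - 244179/7*1/924955) + 0)/(-4788045 + 1/(-607667)) = ((627476/108903 - 244179/6474685) + 0)/(-4788045 - 1/607667) = (4036117619423/705112620555 + 0)/(-2909536941016/607667) = (4036117619423/705112620555)*(-607667/2909536941016) = -2452615485441916141/2051551217081370224183880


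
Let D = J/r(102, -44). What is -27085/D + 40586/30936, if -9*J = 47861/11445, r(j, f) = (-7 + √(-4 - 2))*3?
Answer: -906233555728627/740313948 + 8369671275*I*√6/47861 ≈ -1.2241e+6 + 4.2835e+5*I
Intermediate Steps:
r(j, f) = -21 + 3*I*√6 (r(j, f) = (-7 + √(-6))*3 = (-7 + I*√6)*3 = -21 + 3*I*√6)
J = -47861/103005 (J = -47861/(9*11445) = -⅑*47861/11445 = -47861/103005 ≈ -0.46465)
D = -47861/(103005*(-21 + 3*I*√6)) ≈ 0.019712 + 0.0068979*I
-27085/D + 40586/30936 = -27085/(4351/220725 + 4351*I*√6/1545075) + 40586/30936 = -27085/(4351/220725 + 4351*I*√6/1545075) + 40586*(1/30936) = -27085/(4351/220725 + 4351*I*√6/1545075) + 20293/15468 = 20293/15468 - 27085/(4351/220725 + 4351*I*√6/1545075)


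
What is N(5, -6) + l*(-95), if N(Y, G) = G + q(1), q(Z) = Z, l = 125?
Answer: -11880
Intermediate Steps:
N(Y, G) = 1 + G (N(Y, G) = G + 1 = 1 + G)
N(5, -6) + l*(-95) = (1 - 6) + 125*(-95) = -5 - 11875 = -11880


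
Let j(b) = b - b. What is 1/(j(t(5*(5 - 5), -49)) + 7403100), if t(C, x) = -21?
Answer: 1/7403100 ≈ 1.3508e-7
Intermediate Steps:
j(b) = 0
1/(j(t(5*(5 - 5), -49)) + 7403100) = 1/(0 + 7403100) = 1/7403100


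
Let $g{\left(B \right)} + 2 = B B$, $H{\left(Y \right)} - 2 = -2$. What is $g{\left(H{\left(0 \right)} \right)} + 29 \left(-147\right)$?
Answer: $-4265$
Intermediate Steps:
$H{\left(Y \right)} = 0$ ($H{\left(Y \right)} = 2 - 2 = 0$)
$g{\left(B \right)} = -2 + B^{2}$ ($g{\left(B \right)} = -2 + B B = -2 + B^{2}$)
$g{\left(H{\left(0 \right)} \right)} + 29 \left(-147\right) = \left(-2 + 0^{2}\right) + 29 \left(-147\right) = \left(-2 + 0\right) - 4263 = -2 - 4263 = -4265$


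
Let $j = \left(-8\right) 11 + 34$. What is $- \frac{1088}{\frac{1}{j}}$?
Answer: $58752$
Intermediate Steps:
$j = -54$ ($j = -88 + 34 = -54$)
$- \frac{1088}{\frac{1}{j}} = - \frac{1088}{\frac{1}{-54}} = - \frac{1088}{- \frac{1}{54}} = \left(-1088\right) \left(-54\right) = 58752$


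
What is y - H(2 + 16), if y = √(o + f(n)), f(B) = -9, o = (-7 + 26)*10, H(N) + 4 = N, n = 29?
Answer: -14 + √181 ≈ -0.54638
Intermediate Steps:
H(N) = -4 + N
o = 190 (o = 19*10 = 190)
y = √181 (y = √(190 - 9) = √181 ≈ 13.454)
y - H(2 + 16) = √181 - (-4 + (2 + 16)) = √181 - (-4 + 18) = √181 - 1*14 = √181 - 14 = -14 + √181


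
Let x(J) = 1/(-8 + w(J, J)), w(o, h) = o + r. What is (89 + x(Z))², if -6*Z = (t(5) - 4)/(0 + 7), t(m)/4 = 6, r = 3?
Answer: 104325796/13225 ≈ 7888.5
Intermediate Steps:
w(o, h) = 3 + o (w(o, h) = o + 3 = 3 + o)
t(m) = 24 (t(m) = 4*6 = 24)
Z = -10/21 (Z = -(24 - 4)/(6*(0 + 7)) = -10/(3*7) = -⅙*20/7 = -10/21 ≈ -0.47619)
x(J) = 1/(-5 + J) (x(J) = 1/(-8 + (3 + J)) = 1/(-5 + J))
(89 + x(Z))² = (89 + 1/(-5 - 10/21))² = (89 + 1/(-115/21))² = (89 - 21/115)² = (10214/115)² = 104325796/13225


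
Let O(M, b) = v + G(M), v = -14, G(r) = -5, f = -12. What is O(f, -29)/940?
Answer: -19/940 ≈ -0.020213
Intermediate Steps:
O(M, b) = -19 (O(M, b) = -14 - 5 = -19)
O(f, -29)/940 = -19/940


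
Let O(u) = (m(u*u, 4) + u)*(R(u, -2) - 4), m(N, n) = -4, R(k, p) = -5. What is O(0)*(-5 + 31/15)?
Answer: -528/5 ≈ -105.60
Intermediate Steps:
O(u) = 36 - 9*u (O(u) = (-4 + u)*(-5 - 4) = (-4 + u)*(-9) = 36 - 9*u)
O(0)*(-5 + 31/15) = (36 - 9*0)*(-5 + 31/15) = (36 + 0)*(-5 + 31*(1/15)) = 36*(-5 + 31/15) = 36*(-44/15) = -528/5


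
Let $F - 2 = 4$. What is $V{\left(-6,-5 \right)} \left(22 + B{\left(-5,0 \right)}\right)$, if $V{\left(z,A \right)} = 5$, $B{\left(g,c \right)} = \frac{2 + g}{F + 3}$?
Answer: $\frac{325}{3} \approx 108.33$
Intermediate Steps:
$F = 6$ ($F = 2 + 4 = 6$)
$B{\left(g,c \right)} = \frac{2}{9} + \frac{g}{9}$ ($B{\left(g,c \right)} = \frac{2 + g}{6 + 3} = \frac{2 + g}{9} = \left(2 + g\right) \frac{1}{9} = \frac{2}{9} + \frac{g}{9}$)
$V{\left(-6,-5 \right)} \left(22 + B{\left(-5,0 \right)}\right) = 5 \left(22 + \left(\frac{2}{9} + \frac{1}{9} \left(-5\right)\right)\right) = 5 \left(22 + \left(\frac{2}{9} - \frac{5}{9}\right)\right) = 5 \left(22 - \frac{1}{3}\right) = 5 \cdot \frac{65}{3} = \frac{325}{3}$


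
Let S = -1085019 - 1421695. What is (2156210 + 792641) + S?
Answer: 442137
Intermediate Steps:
S = -2506714
(2156210 + 792641) + S = (2156210 + 792641) - 2506714 = 2948851 - 2506714 = 442137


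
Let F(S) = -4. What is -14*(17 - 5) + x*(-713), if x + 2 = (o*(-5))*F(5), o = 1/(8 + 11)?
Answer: 9642/19 ≈ 507.47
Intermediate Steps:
o = 1/19 ≈ 0.052632
x = -18/19 (x = -2 + ((1/19)*(-5))*(-4) = -2 - 5/19*(-4) = -2 + 20/19 = -18/19 ≈ -0.94737)
-14*(17 - 5) + x*(-713) = -14*(17 - 5) - 18/19*(-713) = -14*12 + 12834/19 = -168 + 12834/19 = 9642/19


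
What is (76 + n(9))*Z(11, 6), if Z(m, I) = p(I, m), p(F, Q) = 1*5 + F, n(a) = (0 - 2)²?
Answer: 880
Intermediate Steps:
n(a) = 4 (n(a) = (-2)² = 4)
p(F, Q) = 5 + F
Z(m, I) = 5 + I
(76 + n(9))*Z(11, 6) = (76 + 4)*(5 + 6) = 80*11 = 880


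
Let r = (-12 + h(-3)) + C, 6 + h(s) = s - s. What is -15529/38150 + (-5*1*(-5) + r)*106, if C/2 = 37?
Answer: 327540371/38150 ≈ 8585.6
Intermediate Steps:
C = 74 (C = 2*37 = 74)
h(s) = -6 (h(s) = -6 + (s - s) = -6 + 0 = -6)
r = 56 (r = (-12 - 6) + 74 = -18 + 74 = 56)
-15529/38150 + (-5*1*(-5) + r)*106 = -15529/38150 + (-5*1*(-5) + 56)*106 = -15529*1/38150 + (-5*(-5) + 56)*106 = -15529/38150 + (25 + 56)*106 = -15529/38150 + 81*106 = -15529/38150 + 8586 = 327540371/38150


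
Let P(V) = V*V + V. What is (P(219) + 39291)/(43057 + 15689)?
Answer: 29157/19582 ≈ 1.4890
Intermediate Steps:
P(V) = V + V² (P(V) = V² + V = V + V²)
(P(219) + 39291)/(43057 + 15689) = (219*(1 + 219) + 39291)/(43057 + 15689) = (219*220 + 39291)/58746 = (48180 + 39291)*(1/58746) = 87471*(1/58746) = 29157/19582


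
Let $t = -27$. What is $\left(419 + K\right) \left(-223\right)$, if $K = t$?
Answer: $-87416$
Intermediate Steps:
$K = -27$
$\left(419 + K\right) \left(-223\right) = \left(419 - 27\right) \left(-223\right) = 392 \left(-223\right) = -87416$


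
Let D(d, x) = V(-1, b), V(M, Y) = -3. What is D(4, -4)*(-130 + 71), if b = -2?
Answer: 177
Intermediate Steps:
D(d, x) = -3
D(4, -4)*(-130 + 71) = -3*(-130 + 71) = -3*(-59) = 177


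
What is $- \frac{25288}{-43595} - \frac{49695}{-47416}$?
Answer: $\frac{3365509333}{2067100520} \approx 1.6281$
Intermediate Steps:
$- \frac{25288}{-43595} - \frac{49695}{-47416} = \left(-25288\right) \left(- \frac{1}{43595}\right) - - \frac{49695}{47416} = \frac{25288}{43595} + \frac{49695}{47416} = \frac{3365509333}{2067100520}$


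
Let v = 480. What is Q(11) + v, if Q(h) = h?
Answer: 491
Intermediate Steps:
Q(11) + v = 11 + 480 = 491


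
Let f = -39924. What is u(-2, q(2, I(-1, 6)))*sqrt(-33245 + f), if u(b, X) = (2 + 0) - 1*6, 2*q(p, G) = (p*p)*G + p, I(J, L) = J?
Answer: -4*I*sqrt(73169) ≈ -1082.0*I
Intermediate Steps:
q(p, G) = p/2 + G*p**2/2 (q(p, G) = ((p*p)*G + p)/2 = (p**2*G + p)/2 = (G*p**2 + p)/2 = (p + G*p**2)/2 = p/2 + G*p**2/2)
u(b, X) = -4 (u(b, X) = 2 - 6 = -4)
u(-2, q(2, I(-1, 6)))*sqrt(-33245 + f) = -4*sqrt(-33245 - 39924) = -4*I*sqrt(73169)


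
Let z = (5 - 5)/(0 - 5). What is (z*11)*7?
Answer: 0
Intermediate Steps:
z = 0 (z = 0/(-5) = 0*(-1/5) = 0)
(z*11)*7 = (0*11)*7 = 0*7 = 0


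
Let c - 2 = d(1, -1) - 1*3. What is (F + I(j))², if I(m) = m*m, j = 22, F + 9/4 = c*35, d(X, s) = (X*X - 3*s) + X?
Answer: 6185169/16 ≈ 3.8657e+5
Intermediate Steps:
d(X, s) = X + X² - 3*s (d(X, s) = (X² - 3*s) + X = X + X² - 3*s)
c = 4 (c = 2 + ((1 + 1² - 3*(-1)) - 1*3) = 2 + ((1 + 1 + 3) - 3) = 2 + (5 - 3) = 2 + 2 = 4)
F = 551/4 (F = -9/4 + 4*35 = -9/4 + 140 = 551/4 ≈ 137.75)
I(m) = m²
(F + I(j))² = (551/4 + 22²)² = (551/4 + 484)² = (2487/4)² = 6185169/16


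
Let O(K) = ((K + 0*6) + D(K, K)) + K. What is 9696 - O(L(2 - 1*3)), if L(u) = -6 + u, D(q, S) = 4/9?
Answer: 87386/9 ≈ 9709.6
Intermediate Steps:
D(q, S) = 4/9 (D(q, S) = 4*(1/9) = 4/9)
O(K) = 4/9 + 2*K (O(K) = ((K + 0*6) + 4/9) + K = ((K + 0) + 4/9) + K = (K + 4/9) + K = (4/9 + K) + K = 4/9 + 2*K)
9696 - O(L(2 - 1*3)) = 9696 - (4/9 + 2*(-6 + (2 - 1*3))) = 9696 - (4/9 + 2*(-6 + (2 - 3))) = 9696 - (4/9 + 2*(-6 - 1)) = 9696 - (4/9 + 2*(-7)) = 9696 - (4/9 - 14) = 9696 - 1*(-122/9) = 9696 + 122/9 = 87386/9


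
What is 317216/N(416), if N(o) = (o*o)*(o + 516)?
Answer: 9913/5040256 ≈ 0.0019668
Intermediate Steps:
N(o) = o²*(516 + o)
317216/N(416) = 317216/((416²*(516 + 416))) = 317216/((173056*932)) = 317216/161288192 = 317216*(1/161288192) = 9913/5040256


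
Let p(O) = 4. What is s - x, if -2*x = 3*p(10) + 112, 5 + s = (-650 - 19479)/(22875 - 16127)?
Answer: 364507/6748 ≈ 54.017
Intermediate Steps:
s = -53869/6748 (s = -5 + (-650 - 19479)/(22875 - 16127) = -5 - 20129/6748 = -53869/6748 ≈ -7.9830)
x = -62 (x = -(3*4 + 112)/2 = -(12 + 112)/2 = -½*124 = -62)
s - x = -53869/6748 - 1*(-62) = -53869/6748 + 62 = 364507/6748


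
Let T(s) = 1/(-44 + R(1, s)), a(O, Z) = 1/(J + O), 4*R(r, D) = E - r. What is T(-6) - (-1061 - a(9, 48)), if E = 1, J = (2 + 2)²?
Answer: 1167119/1100 ≈ 1061.0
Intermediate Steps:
J = 16 (J = 4² = 16)
R(r, D) = ¼ - r/4 (R(r, D) = (1 - r)/4 = ¼ - r/4)
a(O, Z) = 1/(16 + O)
T(s) = -1/44 (T(s) = 1/(-44 + (¼ - ¼*1)) = 1/(-44 + (¼ - ¼)) = 1/(-44 + 0) = 1/(-44) = -1/44)
T(-6) - (-1061 - a(9, 48)) = -1/44 - (-1061 - 1/(16 + 9)) = -1/44 - (-1061 - 1/25) = -1/44 - 1*(-26526/25) = -1/44 + 26526/25 = 1167119/1100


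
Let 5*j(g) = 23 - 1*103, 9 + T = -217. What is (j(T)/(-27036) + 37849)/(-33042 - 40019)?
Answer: -255821395/493819299 ≈ -0.51805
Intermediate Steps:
T = -226 (T = -9 - 217 = -226)
j(g) = -16 (j(g) = (23 - 1*103)/5 = (23 - 103)/5 = (⅕)*(-80) = -16)
(j(T)/(-27036) + 37849)/(-33042 - 40019) = (-16/(-27036) + 37849)/(-33042 - 40019) = (-16*(-1/27036) + 37849)/(-73061) = (4/6759 + 37849)*(-1/73061) = (255821395/6759)*(-1/73061) = -255821395/493819299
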